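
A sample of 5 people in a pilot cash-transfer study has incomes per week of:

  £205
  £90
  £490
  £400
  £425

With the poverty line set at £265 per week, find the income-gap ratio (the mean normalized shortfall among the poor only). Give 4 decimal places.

Below z: £90, £205 (q = 2 of N = 5).
Shortfall ratios (z−y)/z: 0.6604, 0.2264; sum = 0.886792.
The income-gap ratio divides by q (the poor only): 0.886792 / 2 = 0.4434.

0.4434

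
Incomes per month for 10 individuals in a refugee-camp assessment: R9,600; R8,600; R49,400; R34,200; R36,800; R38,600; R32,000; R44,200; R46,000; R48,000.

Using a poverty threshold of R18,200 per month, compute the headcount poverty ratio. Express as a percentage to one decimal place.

20.0%

2 of the 10 individuals have income below R18,200.
H = 2/10 = 20.0%.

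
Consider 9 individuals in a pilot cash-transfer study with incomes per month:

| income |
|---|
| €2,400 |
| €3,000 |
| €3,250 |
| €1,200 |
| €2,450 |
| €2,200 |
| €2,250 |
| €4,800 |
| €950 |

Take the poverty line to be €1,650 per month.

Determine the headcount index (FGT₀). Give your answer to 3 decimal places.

2 of the 9 individuals have income below €1,650.
H = 2/9 = 0.222.

0.222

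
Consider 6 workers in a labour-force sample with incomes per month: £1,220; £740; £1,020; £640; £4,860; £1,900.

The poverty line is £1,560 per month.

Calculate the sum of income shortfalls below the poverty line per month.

Incomes under z: £640, £740, £1,020, £1,220 (q = 4 of N = 6).
Individual gaps: 1560−640 = 920; 1560−740 = 820; 1560−1020 = 540; 1560−1220 = 340.
Aggregate gap = £2,620.

£2,620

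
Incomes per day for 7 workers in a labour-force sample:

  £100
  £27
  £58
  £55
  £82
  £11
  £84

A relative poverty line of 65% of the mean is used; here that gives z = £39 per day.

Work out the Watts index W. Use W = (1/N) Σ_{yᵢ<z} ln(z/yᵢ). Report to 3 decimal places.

Below z: £11, £27 (q = 2 of N = 7).
ln(z/y) terms: ln(39/11) = 1.2657; ln(39/27) = 0.3677.
W = 1.633391 / 7 = 0.233.

0.233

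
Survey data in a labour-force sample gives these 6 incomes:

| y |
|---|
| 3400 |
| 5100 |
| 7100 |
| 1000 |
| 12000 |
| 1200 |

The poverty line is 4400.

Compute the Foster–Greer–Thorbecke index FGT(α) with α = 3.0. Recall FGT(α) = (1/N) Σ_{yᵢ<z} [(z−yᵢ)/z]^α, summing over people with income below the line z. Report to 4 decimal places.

0.1430

Below the line: 1000, 1200, 3400 (q = 3 of N = 6).
Gap ratios (z−y)/z: (4400−1000)/4400 = 0.7727; (4400−1200)/4400 = 0.7273; (4400−3400)/4400 = 0.2273.
Raised to α = 3.0: 0.46140; 0.38467; 0.01174.
Sum = 0.857814; FGT(3.0) = 0.857814 / 6 = 0.1430.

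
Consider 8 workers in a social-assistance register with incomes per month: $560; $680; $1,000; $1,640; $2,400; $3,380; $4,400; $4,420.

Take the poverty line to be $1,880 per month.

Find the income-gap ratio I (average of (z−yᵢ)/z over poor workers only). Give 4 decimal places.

0.4840

Incomes under z: $560, $680, $1,000, $1,640 (q = 4 of N = 8).
Shortfall ratios (z−y)/z: 0.7021, 0.6383, 0.4681, 0.1277; sum = 1.936170.
I averages over the q = 4 poor units only: 1.936170 / 4 = 0.4840.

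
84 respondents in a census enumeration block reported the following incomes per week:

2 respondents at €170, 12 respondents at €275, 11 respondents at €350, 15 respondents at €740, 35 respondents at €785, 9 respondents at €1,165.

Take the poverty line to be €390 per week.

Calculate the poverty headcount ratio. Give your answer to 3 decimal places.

0.298

25 of the 84 respondents have income below €390.
H = 25/84 = 0.298.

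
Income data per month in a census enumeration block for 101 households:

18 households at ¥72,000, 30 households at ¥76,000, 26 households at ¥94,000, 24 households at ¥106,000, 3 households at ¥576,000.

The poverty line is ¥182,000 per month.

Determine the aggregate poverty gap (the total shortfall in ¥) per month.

Below z: 18×¥72,000, 30×¥76,000, 26×¥94,000, 24×¥106,000 (q = 98 of N = 101).
Individual gaps: 18×(182000−72000) = 1980000; 30×(182000−76000) = 3180000; 26×(182000−94000) = 2288000; 24×(182000−106000) = 1824000.
Aggregate gap = ¥9,272,000.

¥9,272,000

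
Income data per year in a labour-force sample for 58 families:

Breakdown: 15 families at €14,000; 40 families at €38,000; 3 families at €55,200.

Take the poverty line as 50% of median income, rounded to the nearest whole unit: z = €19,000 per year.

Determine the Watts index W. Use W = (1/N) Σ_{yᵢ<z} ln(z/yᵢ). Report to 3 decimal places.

Incomes under z: 15×€14,000 (q = 15 of N = 58).
Log gaps: ln(19000/14000) = 0.3054 (×15).
W = 4.580725 / 58 = 0.079.

0.079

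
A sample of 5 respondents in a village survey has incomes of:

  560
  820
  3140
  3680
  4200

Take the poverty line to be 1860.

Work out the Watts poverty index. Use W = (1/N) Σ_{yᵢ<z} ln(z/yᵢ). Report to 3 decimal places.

0.404

Incomes under z: 560, 820 (q = 2 of N = 5).
Log shortfalls: ln(1860/560) = 1.2004; ln(1860/820) = 0.8190.
W = 2.019422 / 5 = 0.404.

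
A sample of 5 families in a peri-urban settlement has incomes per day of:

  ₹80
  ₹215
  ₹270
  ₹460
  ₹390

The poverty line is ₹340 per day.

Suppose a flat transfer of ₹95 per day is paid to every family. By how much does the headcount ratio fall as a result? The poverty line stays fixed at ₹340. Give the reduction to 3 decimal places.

0.200

Before: below the line — ₹80, ₹215, ₹270; headcount ratio = 0.60000.
After the ₹95 transfer: below the line — ₹175, ₹310; headcount ratio = 0.40000.
Reduction = 0.60000 − 0.40000 = 0.200.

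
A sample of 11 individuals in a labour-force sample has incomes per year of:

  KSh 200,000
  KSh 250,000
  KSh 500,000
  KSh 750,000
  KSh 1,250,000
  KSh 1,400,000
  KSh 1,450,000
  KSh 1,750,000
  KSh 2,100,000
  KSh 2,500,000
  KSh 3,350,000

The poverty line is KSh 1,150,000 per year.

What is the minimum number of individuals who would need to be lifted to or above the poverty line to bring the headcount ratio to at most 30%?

4 of the 11 individuals are poor, so H = 4/11 = 0.364.
A headcount ratio of at most 30% allows at most ⌊0.30 × 11⌋ = 3 poor individuals.
So at least 4 − 3 = 1 must be lifted.

1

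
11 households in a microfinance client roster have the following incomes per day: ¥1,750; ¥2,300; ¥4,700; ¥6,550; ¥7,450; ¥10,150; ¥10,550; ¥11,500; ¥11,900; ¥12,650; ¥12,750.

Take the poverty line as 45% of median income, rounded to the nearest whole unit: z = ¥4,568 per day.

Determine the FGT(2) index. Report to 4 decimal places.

0.0570

Incomes under z: ¥1,750, ¥2,300 (q = 2 of N = 11).
Normalized shortfalls: (4568−1750)/4568 = 0.6169; (4568−2300)/4568 = 0.4965.
Squared: 0.3806; 0.2465.
Sum = 0.627075; P₂ = 0.627075 / 11 = 0.0570.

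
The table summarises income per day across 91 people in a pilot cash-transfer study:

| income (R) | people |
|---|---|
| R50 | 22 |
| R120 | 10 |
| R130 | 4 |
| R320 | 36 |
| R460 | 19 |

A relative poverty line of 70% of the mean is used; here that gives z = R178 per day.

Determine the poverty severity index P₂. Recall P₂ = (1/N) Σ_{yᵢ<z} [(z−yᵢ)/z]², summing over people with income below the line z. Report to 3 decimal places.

Below z: 22×R50, 10×R120, 4×R130 (q = 36 of N = 91).
Shortfall ratios: (178−50)/178 = 0.7191 (×22); (178−120)/178 = 0.3258 (×10); (178−130)/178 = 0.2697 (×4).
Squared: 0.5171 (×22); 0.1062 (×10); 0.0727 (×4).
Sum = 12.728948; P₂ = 12.728948 / 91 = 0.140.

0.140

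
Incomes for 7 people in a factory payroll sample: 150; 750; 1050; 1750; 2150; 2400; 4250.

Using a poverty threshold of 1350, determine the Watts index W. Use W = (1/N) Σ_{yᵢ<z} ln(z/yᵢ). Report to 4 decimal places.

0.4338

Below z: 150, 750, 1050 (q = 3 of N = 7).
Log shortfalls: ln(1350/150) = 2.1972; ln(1350/750) = 0.5878; ln(1350/1050) = 0.2513.
W = 3.036326 / 7 = 0.4338.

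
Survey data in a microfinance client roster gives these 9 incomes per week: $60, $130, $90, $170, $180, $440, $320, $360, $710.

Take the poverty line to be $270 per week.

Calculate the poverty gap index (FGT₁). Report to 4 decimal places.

0.2963

Below z: $60, $90, $130, $170, $180 (q = 5 of N = 9).
Gap ratios (z−y)/z: (270−60)/270 = 0.7778; (270−90)/270 = 0.6667; (270−130)/270 = 0.5185; (270−170)/270 = 0.3704; (270−180)/270 = 0.3333.
Sum of shortfalls = 2.666667; P₁ averages over all N: 2.666667 / 9 = 0.2963.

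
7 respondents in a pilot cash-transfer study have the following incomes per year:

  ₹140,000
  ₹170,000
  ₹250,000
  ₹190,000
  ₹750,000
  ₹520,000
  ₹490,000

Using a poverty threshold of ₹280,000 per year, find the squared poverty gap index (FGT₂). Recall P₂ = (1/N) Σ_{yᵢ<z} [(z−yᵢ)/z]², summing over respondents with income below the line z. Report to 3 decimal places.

0.074

Incomes under z: ₹140,000, ₹170,000, ₹190,000, ₹250,000 (q = 4 of N = 7).
Relative gaps: (280000−140000)/280000 = 0.5000; (280000−170000)/280000 = 0.3929; (280000−190000)/280000 = 0.3214; (280000−250000)/280000 = 0.1071.
Squared: 0.2500; 0.1543; 0.1033; 0.0115.
Sum = 0.519133; P₂ = 0.519133 / 7 = 0.074.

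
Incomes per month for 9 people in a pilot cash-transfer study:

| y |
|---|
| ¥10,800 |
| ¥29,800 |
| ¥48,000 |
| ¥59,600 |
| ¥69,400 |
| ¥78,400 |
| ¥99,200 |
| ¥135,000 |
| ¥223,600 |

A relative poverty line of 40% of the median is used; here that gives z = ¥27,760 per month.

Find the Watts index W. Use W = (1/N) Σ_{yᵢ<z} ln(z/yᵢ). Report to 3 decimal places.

Incomes under z: ¥10,800 (q = 1 of N = 9).
Log shortfalls: ln(27760/10800) = 0.9441.
W = 0.944050 / 9 = 0.105.

0.105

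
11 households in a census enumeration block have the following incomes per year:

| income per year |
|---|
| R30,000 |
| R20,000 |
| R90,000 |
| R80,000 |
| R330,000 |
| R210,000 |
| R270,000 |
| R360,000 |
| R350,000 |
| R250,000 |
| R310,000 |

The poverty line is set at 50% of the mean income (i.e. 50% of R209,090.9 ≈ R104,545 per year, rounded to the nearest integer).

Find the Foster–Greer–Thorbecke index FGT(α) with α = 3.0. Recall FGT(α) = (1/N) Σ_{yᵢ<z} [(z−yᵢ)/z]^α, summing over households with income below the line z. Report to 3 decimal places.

0.082

Incomes under z: R20,000, R30,000, R80,000, R90,000 (q = 4 of N = 11).
Relative gaps: (104545−20000)/104545 = 0.8087; (104545−30000)/104545 = 0.7130; (104545−80000)/104545 = 0.2348; (104545−90000)/104545 = 0.1391.
Raised to α = 3.0: 0.52888; 0.36253; 0.01294; 0.00269.
Sum = 0.907042; FGT(3.0) = 0.907042 / 11 = 0.082.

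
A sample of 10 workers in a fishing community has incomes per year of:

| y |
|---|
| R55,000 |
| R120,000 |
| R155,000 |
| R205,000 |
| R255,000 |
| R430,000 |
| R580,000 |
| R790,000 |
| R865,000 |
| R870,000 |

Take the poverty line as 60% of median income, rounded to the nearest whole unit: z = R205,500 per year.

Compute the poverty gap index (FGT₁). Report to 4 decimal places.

Below z: R55,000, R120,000, R155,000, R205,000 (q = 4 of N = 10).
Normalized shortfalls: (205500−55000)/205500 = 0.7324; (205500−120000)/205500 = 0.4161; (205500−155000)/205500 = 0.2457; (205500−205000)/205500 = 0.0024.
Sum of shortfalls = 1.396594; P₁ averages over all N: 1.396594 / 10 = 0.1397.

0.1397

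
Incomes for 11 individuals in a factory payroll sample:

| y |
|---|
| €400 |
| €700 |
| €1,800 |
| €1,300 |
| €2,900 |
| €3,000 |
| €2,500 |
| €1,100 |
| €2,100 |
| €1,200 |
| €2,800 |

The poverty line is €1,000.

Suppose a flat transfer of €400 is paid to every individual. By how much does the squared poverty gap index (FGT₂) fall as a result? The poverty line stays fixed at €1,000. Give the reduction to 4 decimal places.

Before: below the line — €400, €700; squared poverty gap index (FGT₂) = 0.040909.
After the €400 transfer: below the line — €800; squared poverty gap index (FGT₂) = 0.003636.
Reduction = 0.040909 − 0.003636 = 0.0373.

0.0373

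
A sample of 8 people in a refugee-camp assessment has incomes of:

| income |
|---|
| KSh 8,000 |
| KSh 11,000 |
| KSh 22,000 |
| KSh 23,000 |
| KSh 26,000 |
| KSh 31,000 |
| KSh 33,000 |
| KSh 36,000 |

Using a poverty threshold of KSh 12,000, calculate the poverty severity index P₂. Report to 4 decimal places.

Incomes under z: KSh 8,000, KSh 11,000 (q = 2 of N = 8).
Gap ratios (z−y)/z: (12000−8000)/12000 = 0.3333; (12000−11000)/12000 = 0.0833.
Squared: 0.1111; 0.0069.
Sum = 0.118056; P₂ = 0.118056 / 8 = 0.0148.

0.0148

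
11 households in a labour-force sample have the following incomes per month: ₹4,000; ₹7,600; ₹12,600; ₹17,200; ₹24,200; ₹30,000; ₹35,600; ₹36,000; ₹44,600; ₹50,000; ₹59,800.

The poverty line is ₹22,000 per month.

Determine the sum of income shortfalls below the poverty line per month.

₹46,600

Below the line: ₹4,000, ₹7,600, ₹12,600, ₹17,200 (q = 4 of N = 11).
Individual gaps: 22000−4000 = 18000; 22000−7600 = 14400; 22000−12600 = 9400; 22000−17200 = 4800.
Aggregate gap = ₹46,600.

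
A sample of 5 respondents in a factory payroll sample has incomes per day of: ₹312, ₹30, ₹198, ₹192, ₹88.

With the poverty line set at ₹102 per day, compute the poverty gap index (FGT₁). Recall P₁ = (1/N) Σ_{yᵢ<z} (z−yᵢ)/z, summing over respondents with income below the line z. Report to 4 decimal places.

0.1686

Below the line: ₹30, ₹88 (q = 2 of N = 5).
Normalized shortfalls: (102−30)/102 = 0.7059; (102−88)/102 = 0.1373.
Sum of shortfalls = 0.843137; P₁ averages over all N: 0.843137 / 5 = 0.1686.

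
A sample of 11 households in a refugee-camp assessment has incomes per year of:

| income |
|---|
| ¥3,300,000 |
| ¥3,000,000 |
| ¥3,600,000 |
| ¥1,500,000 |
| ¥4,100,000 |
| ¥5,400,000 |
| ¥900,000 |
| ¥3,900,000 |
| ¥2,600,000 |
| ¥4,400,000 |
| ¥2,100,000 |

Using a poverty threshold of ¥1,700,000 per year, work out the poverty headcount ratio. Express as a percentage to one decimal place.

18.2%

2 of the 11 households have income below ¥1,700,000.
H = 2/11 = 18.2%.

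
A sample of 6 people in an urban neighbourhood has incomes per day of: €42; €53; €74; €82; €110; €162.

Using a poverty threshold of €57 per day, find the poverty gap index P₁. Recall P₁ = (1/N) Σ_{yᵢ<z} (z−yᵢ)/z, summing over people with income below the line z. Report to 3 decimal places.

Below the line: €42, €53 (q = 2 of N = 6).
Relative gaps: (57−42)/57 = 0.2632; (57−53)/57 = 0.0702.
Sum of shortfalls = 0.333333; P₁ averages over all N: 0.333333 / 6 = 0.056.

0.056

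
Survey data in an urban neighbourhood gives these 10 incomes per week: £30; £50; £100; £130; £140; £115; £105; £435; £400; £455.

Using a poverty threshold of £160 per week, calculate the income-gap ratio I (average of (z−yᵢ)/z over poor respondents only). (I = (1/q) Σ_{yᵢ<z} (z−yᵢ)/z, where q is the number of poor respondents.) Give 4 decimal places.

Incomes under z: £30, £50, £100, £105, £115, £130, £140 (q = 7 of N = 10).
Relative gaps: 0.8125, 0.6875, 0.3750, 0.3438, 0.2812, 0.1875, 0.1250; sum = 2.812500.
I averages over the q = 7 poor units only: 2.812500 / 7 = 0.4018.

0.4018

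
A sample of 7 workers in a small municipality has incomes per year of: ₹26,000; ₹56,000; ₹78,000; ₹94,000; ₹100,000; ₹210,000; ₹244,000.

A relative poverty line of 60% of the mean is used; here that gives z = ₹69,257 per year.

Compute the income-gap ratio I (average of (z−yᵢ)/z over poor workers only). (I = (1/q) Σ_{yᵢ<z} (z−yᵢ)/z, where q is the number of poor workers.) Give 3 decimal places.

0.408

Below the line: ₹26,000, ₹56,000 (q = 2 of N = 7).
Relative gaps: 0.6246, 0.1914; sum = 0.816004.
I averages over the q = 2 poor units only: 0.816004 / 2 = 0.408.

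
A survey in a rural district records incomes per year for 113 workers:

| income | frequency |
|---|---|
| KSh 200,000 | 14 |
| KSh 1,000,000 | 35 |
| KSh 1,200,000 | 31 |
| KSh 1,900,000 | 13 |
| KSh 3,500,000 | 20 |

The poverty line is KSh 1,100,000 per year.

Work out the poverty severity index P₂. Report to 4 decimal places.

0.0855

Below the line: 14×KSh 200,000, 35×KSh 1,000,000 (q = 49 of N = 113).
Relative gaps: (1100000−200000)/1100000 = 0.8182 (×14); (1100000−1000000)/1100000 = 0.0909 (×35).
Squared: 0.6694 (×14); 0.0083 (×35).
Sum = 9.661157; P₂ = 9.661157 / 113 = 0.0855.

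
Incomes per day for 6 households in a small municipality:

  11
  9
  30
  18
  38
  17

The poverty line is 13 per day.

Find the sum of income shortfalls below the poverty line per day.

6

Incomes under z: 9, 11 (q = 2 of N = 6).
Individual gaps: 13−9 = 4; 13−11 = 2.
Aggregate gap = 6.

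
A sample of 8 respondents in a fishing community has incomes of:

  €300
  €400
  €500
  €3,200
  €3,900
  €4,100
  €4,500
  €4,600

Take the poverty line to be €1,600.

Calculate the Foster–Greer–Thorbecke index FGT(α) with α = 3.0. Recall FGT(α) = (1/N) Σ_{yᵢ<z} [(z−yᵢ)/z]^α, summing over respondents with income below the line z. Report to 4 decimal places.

Poor units: €300, €400, €500 (q = 3 of N = 8).
Normalized shortfalls: (1600−300)/1600 = 0.8125; (1600−400)/1600 = 0.7500; (1600−500)/1600 = 0.6875.
Raised to α = 3.0: 0.53638; 0.42188; 0.32495.
Sum = 1.283203; FGT(3.0) = 1.283203 / 8 = 0.1604.

0.1604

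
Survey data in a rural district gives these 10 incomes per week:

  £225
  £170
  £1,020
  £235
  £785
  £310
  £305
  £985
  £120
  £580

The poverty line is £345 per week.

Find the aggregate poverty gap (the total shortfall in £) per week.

£705

Below z: £120, £170, £225, £235, £305, £310 (q = 6 of N = 10).
Individual gaps: 345−120 = 225; 345−170 = 175; 345−225 = 120; 345−235 = 110; 345−305 = 40; 345−310 = 35.
Aggregate gap = £705.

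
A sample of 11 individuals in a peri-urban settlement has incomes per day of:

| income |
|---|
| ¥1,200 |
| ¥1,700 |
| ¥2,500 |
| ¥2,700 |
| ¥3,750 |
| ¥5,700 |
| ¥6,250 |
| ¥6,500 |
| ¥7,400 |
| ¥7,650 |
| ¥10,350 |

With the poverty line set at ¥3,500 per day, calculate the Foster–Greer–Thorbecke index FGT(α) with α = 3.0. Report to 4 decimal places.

Incomes under z: ¥1,200, ¥1,700, ¥2,500, ¥2,700 (q = 4 of N = 11).
Normalized shortfalls: (3500−1200)/3500 = 0.6571; (3500−1700)/3500 = 0.5143; (3500−2500)/3500 = 0.2857; (3500−2700)/3500 = 0.2286.
Raised to α = 3.0: 0.28378; 0.13602; 0.02332; 0.01194.
Sum = 0.455067; FGT(3.0) = 0.455067 / 11 = 0.0414.

0.0414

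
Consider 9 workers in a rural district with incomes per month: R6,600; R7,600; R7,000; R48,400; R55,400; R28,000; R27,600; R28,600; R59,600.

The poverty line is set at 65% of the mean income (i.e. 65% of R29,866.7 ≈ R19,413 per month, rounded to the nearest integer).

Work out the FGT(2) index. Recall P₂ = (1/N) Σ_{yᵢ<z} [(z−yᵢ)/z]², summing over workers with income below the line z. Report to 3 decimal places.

Below the line: R6,600, R7,000, R7,600 (q = 3 of N = 9).
Relative gaps: (19413−6600)/19413 = 0.6600; (19413−7000)/19413 = 0.6394; (19413−7600)/19413 = 0.6085.
Squared: 0.4356; 0.4089; 0.3703.
Sum = 1.214767; P₂ = 1.214767 / 9 = 0.135.

0.135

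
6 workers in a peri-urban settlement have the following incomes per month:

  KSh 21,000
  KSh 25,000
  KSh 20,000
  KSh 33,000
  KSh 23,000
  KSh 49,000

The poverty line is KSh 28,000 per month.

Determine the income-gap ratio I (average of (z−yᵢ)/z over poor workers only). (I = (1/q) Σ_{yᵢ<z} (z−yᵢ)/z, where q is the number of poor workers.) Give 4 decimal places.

Incomes under z: KSh 20,000, KSh 21,000, KSh 23,000, KSh 25,000 (q = 4 of N = 6).
Shortfall ratios (z−y)/z: 0.2857, 0.2500, 0.1786, 0.1071; sum = 0.821429.
I averages over the q = 4 poor units only: 0.821429 / 4 = 0.2054.

0.2054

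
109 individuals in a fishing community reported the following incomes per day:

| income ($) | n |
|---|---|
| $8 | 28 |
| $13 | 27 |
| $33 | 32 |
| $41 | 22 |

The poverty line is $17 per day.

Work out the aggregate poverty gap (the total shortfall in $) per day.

$360

Poor units: 28×$8, 27×$13 (q = 55 of N = 109).
Individual gaps: 28×(17−8) = 252; 27×(17−13) = 108.
Aggregate gap = $360.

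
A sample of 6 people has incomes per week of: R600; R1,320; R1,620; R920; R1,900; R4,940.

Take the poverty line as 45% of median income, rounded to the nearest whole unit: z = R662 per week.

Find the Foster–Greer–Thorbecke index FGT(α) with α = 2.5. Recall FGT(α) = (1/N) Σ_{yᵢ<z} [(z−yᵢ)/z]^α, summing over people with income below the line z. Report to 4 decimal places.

0.0004

Incomes under z: R600 (q = 1 of N = 6).
Relative gaps: (662−600)/662 = 0.0937.
Raised to α = 2.5: 0.00268.
Sum = 0.002684; FGT(2.5) = 0.002684 / 6 = 0.0004.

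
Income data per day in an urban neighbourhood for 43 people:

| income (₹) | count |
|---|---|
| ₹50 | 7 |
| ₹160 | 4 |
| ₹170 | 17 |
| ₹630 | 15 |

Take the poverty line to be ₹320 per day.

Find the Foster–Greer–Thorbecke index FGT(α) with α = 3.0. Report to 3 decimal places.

0.150

Incomes under z: 7×₹50, 4×₹160, 17×₹170 (q = 28 of N = 43).
Shortfall ratios: (320−50)/320 = 0.8438 (×7); (320−160)/320 = 0.5000 (×4); (320−170)/320 = 0.4688 (×17).
Raised to α = 3.0: 0.60068 (×7); 0.12500 (×4); 0.10300 (×17).
Sum = 6.455688; FGT(3.0) = 6.455688 / 43 = 0.150.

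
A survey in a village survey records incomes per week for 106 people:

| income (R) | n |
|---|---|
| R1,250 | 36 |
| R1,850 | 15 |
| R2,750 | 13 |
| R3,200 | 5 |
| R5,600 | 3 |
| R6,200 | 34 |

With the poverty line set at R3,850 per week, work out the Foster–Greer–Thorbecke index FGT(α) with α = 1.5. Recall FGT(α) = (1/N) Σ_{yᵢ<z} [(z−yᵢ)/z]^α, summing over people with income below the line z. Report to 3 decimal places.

Below z: 36×R1,250, 15×R1,850, 13×R2,750, 5×R3,200 (q = 69 of N = 106).
Gap ratios (z−y)/z: (3850−1250)/3850 = 0.6753 (×36); (3850−1850)/3850 = 0.5195 (×15); (3850−2750)/3850 = 0.2857 (×13); (3850−3200)/3850 = 0.1688 (×5).
Raised to α = 1.5: 0.55497 (×36); 0.37442 (×15); 0.15272 (×13); 0.06937 (×5).
Sum = 27.927352; FGT(1.5) = 27.927352 / 106 = 0.263.

0.263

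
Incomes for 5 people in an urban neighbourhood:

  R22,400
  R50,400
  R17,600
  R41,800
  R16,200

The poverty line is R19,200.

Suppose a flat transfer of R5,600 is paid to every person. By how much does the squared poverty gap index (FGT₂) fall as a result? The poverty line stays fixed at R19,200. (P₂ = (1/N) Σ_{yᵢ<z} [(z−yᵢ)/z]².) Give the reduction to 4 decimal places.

0.0063

Before: below the line — R16,200, R17,600; squared poverty gap index (FGT₂) = 0.006272.
After the R5,600 transfer: below the line — none; squared poverty gap index (FGT₂) = 0.000000.
Reduction = 0.006272 − 0.000000 = 0.0063.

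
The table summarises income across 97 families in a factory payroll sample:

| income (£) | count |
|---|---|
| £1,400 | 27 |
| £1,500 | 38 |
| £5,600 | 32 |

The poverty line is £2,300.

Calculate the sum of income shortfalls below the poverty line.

Below z: 27×£1,400, 38×£1,500 (q = 65 of N = 97).
Individual gaps: 27×(2300−1400) = 24300; 38×(2300−1500) = 30400.
Aggregate gap = £54,700.

£54,700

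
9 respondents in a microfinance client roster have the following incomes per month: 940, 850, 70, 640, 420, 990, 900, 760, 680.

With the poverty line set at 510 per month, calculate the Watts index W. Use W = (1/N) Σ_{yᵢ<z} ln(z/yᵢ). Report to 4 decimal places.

0.2422

Poor units: 70, 420 (q = 2 of N = 9).
Log shortfalls: ln(510/70) = 1.9859; ln(510/420) = 0.1942.
W = 2.180071 / 9 = 0.2422.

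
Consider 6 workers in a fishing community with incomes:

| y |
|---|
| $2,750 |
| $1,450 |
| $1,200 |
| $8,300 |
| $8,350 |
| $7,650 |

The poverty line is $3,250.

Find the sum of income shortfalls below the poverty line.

$4,350

Below the line: $1,200, $1,450, $2,750 (q = 3 of N = 6).
Individual gaps: 3250−1200 = 2050; 3250−1450 = 1800; 3250−2750 = 500.
Aggregate gap = $4,350.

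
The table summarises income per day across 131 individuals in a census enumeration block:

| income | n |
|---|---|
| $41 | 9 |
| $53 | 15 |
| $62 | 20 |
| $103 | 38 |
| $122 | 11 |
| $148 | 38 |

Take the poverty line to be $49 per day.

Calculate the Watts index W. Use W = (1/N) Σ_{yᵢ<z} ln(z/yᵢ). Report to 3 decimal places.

0.012

Incomes under z: 9×$41 (q = 9 of N = 131).
ln(z/y) terms: ln(49/41) = 0.1782 (×9).
W = 1.604234 / 131 = 0.012.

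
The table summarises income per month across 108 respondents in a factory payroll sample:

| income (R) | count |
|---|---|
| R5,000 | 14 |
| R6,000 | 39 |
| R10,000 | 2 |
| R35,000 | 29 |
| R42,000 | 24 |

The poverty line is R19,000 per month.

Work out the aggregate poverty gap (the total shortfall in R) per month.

Below z: 14×R5,000, 39×R6,000, 2×R10,000 (q = 55 of N = 108).
Individual gaps: 14×(19000−5000) = 196000; 39×(19000−6000) = 507000; 2×(19000−10000) = 18000.
Aggregate gap = R721,000.

R721,000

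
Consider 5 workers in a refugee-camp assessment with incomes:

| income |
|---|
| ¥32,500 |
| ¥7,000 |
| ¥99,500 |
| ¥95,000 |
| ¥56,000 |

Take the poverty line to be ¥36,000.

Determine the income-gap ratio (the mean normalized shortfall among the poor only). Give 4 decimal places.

0.4514

Poor units: ¥7,000, ¥32,500 (q = 2 of N = 5).
Shortfall ratios (z−y)/z: 0.8056, 0.0972; sum = 0.902778.
I averages over the q = 2 poor units only: 0.902778 / 2 = 0.4514.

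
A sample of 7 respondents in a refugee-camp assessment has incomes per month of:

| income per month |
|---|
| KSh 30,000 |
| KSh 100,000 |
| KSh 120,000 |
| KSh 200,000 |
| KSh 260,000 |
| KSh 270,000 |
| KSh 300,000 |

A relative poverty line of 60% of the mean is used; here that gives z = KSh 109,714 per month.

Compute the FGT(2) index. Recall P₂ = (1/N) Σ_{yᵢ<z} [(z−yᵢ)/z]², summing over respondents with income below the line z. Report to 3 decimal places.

0.077

Below z: KSh 30,000, KSh 100,000 (q = 2 of N = 7).
Gap ratios (z−y)/z: (109714−30000)/109714 = 0.7266; (109714−100000)/109714 = 0.0885.
Squared: 0.5279; 0.0078.
Sum = 0.535731; P₂ = 0.535731 / 7 = 0.077.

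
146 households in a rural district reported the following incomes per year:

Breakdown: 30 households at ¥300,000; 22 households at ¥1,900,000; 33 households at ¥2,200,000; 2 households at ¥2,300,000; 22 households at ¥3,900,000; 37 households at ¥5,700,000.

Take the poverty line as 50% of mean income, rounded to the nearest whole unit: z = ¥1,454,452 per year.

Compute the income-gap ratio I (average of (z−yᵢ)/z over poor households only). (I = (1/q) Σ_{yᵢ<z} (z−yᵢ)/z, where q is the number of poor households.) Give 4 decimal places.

Incomes under z: 30×¥300,000 (q = 30 of N = 146).
Shortfall ratios (z−y)/z: 0.7937 (×30); sum = 23.812102.
I averages over the q = 30 poor units only: 23.812102 / 30 = 0.7937.

0.7937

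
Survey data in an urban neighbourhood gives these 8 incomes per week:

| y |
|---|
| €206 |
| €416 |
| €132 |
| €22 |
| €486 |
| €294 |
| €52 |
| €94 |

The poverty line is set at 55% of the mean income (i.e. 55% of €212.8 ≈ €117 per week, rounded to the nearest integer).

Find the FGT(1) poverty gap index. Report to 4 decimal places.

0.1955

Incomes under z: €22, €52, €94 (q = 3 of N = 8).
Relative gaps: (117−22)/117 = 0.8120; (117−52)/117 = 0.5556; (117−94)/117 = 0.1966.
Σ = 1.564103. Dividing by the full population N = 8 gives P₁ = 0.1955.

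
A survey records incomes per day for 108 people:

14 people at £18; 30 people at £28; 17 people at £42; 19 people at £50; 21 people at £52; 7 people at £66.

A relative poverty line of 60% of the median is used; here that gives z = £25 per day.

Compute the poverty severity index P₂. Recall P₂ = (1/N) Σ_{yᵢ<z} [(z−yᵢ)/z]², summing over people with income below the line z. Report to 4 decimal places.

0.0102

Incomes under z: 14×£18 (q = 14 of N = 108).
Normalized shortfalls: (25−18)/25 = 0.2800 (×14).
Squared: 0.0784 (×14).
Sum = 1.097600; P₂ = 1.097600 / 108 = 0.0102.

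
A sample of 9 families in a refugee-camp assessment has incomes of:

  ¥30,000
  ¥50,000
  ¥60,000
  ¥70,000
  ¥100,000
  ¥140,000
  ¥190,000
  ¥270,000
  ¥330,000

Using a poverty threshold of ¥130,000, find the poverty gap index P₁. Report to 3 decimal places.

Incomes under z: ¥30,000, ¥50,000, ¥60,000, ¥70,000, ¥100,000 (q = 5 of N = 9).
Normalized shortfalls: (130000−30000)/130000 = 0.7692; (130000−50000)/130000 = 0.6154; (130000−60000)/130000 = 0.5385; (130000−70000)/130000 = 0.4615; (130000−100000)/130000 = 0.2308.
Σ = 2.615385. Dividing by the full population N = 9 gives P₁ = 0.291.

0.291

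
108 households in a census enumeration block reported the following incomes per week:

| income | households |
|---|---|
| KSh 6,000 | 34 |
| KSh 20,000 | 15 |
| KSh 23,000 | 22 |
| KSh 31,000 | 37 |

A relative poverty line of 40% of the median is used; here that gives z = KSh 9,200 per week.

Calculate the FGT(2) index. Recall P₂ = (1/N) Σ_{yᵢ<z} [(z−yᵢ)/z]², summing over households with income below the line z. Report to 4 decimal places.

Below the line: 34×KSh 6,000 (q = 34 of N = 108).
Relative gaps: (9200−6000)/9200 = 0.3478 (×34).
Squared: 0.1210 (×34).
Sum = 4.113422; P₂ = 4.113422 / 108 = 0.0381.

0.0381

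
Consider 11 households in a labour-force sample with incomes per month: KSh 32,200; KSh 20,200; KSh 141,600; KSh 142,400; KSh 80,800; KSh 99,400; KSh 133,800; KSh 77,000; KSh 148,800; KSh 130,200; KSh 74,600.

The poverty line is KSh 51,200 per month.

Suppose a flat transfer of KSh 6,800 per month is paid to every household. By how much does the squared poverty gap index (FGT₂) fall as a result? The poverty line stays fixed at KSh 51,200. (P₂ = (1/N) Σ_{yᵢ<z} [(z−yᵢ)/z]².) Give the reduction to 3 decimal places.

0.020

Before: below the line — KSh 20,200, KSh 32,200; squared poverty gap index (FGT₂) = 0.04585.
After the KSh 6,800 transfer: below the line — KSh 27,000, KSh 39,000; squared poverty gap index (FGT₂) = 0.02547.
Reduction = 0.04585 − 0.02547 = 0.020.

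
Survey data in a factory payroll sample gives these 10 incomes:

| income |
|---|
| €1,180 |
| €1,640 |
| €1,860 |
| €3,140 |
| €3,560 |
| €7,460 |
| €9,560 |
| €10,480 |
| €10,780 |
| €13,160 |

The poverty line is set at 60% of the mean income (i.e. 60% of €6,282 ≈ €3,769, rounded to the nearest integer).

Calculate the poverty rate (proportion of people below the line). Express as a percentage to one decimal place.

5 of the 10 people have income below €3,769.
H = 5/10 = 50.0%.

50.0%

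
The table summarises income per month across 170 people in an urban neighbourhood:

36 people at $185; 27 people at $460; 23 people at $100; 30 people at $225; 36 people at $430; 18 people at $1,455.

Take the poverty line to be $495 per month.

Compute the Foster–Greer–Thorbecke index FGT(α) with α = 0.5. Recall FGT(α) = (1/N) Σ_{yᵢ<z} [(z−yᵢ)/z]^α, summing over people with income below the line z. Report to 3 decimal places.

Incomes under z: 23×$100, 36×$185, 30×$225, 36×$430, 27×$460 (q = 152 of N = 170).
Normalized shortfalls: (495−100)/495 = 0.7980 (×23); (495−185)/495 = 0.6263 (×36); (495−225)/495 = 0.5455 (×30); (495−430)/495 = 0.1313 (×36); (495−460)/495 = 0.0707 (×27).
Raised to α = 0.5: 0.89330 (×23); 0.79137 (×36); 0.73855 (×30); 0.36237 (×36); 0.26591 (×27).
Sum = 91.416427; FGT(0.5) = 91.416427 / 170 = 0.538.

0.538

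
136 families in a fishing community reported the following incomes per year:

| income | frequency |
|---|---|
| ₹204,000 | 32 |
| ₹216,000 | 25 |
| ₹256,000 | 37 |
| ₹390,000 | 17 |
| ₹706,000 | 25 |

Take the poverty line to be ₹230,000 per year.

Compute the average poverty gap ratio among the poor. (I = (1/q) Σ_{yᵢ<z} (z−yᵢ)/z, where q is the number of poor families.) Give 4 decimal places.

Incomes under z: 32×₹204,000, 25×₹216,000 (q = 57 of N = 136).
Relative gaps: 0.1130 (×32), 0.0609 (×25); sum = 5.139130.
The income-gap ratio divides by q (the poor only): 5.139130 / 57 = 0.0902.

0.0902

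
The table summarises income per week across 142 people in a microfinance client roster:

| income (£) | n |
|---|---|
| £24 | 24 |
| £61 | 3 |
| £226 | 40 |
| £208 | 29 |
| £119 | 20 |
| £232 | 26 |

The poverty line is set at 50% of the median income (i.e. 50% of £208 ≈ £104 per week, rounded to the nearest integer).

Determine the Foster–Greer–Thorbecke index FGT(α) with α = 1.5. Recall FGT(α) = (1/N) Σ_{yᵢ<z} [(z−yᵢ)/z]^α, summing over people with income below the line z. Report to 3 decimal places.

Incomes under z: 24×£24, 3×£61 (q = 27 of N = 142).
Gap ratios (z−y)/z: (104−24)/104 = 0.7692 (×24); (104−61)/104 = 0.4135 (×3).
Raised to α = 1.5: 0.67466 (×24); 0.26586 (×3).
Sum = 16.989420; FGT(1.5) = 16.989420 / 142 = 0.120.

0.120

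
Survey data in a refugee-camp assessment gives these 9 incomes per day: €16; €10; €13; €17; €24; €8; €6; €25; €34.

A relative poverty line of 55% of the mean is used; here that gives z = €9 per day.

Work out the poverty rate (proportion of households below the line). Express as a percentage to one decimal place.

22.2%

2 of the 9 households have income below €9.
H = 2/9 = 22.2%.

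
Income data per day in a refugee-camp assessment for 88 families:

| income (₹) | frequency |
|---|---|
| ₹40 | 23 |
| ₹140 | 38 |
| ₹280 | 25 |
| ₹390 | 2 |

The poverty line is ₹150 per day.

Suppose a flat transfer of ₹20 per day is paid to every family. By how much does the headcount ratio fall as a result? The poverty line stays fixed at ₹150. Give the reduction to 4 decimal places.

0.4318

Before: below the line — 23×₹40, 38×₹140; headcount ratio = 0.693182.
After the ₹20 transfer: below the line — 23×₹60; headcount ratio = 0.261364.
Reduction = 0.693182 − 0.261364 = 0.4318.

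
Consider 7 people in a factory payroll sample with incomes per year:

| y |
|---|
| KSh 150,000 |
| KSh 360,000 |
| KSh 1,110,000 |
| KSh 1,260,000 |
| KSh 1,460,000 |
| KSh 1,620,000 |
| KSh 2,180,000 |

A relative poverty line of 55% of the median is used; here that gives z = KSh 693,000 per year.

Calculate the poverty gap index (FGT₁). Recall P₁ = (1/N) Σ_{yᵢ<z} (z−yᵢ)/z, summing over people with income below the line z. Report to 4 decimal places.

Below the line: KSh 150,000, KSh 360,000 (q = 2 of N = 7).
Shortfall ratios: (693000−150000)/693000 = 0.7835; (693000−360000)/693000 = 0.4805.
Σ = 1.264069. Dividing by the full population N = 7 gives P₁ = 0.1806.

0.1806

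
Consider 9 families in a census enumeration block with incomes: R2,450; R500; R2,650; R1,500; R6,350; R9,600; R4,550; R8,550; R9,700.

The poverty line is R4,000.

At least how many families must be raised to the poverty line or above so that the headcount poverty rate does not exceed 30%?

4 of the 9 families are poor, so H = 4/9 = 0.444.
A headcount ratio of at most 30% allows at most ⌊0.30 × 9⌋ = 2 poor families.
So at least 4 − 2 = 2 must be lifted.

2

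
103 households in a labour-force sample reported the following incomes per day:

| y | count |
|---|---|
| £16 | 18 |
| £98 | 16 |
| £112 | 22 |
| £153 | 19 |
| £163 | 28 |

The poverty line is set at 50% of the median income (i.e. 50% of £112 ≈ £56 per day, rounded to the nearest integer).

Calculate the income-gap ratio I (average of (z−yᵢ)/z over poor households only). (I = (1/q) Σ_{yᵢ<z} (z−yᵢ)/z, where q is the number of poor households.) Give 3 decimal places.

0.714

Poor units: 18×£16 (q = 18 of N = 103).
Relative gaps: 0.7143 (×18); sum = 12.857143.
The income-gap ratio divides by q (the poor only): 12.857143 / 18 = 0.714.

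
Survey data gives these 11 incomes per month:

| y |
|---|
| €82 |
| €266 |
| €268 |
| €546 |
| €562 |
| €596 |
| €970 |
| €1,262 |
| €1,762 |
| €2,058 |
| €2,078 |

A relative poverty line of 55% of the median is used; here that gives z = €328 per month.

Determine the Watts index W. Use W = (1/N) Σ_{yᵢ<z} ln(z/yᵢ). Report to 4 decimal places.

0.1634

Incomes under z: €82, €266, €268 (q = 3 of N = 11).
Log shortfalls: ln(328/82) = 1.3863; ln(328/266) = 0.2095; ln(328/268) = 0.2020.
W = 1.797838 / 11 = 0.1634.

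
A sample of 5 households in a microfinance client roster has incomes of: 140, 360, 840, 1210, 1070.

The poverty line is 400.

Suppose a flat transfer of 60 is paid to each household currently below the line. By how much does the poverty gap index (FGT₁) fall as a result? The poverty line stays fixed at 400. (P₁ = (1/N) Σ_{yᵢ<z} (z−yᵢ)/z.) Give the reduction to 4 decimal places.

Before: below the line — 140, 360; poverty gap index (FGT₁) = 0.150000.
After the 60 transfer: below the line — 200; poverty gap index (FGT₁) = 0.100000.
Reduction = 0.150000 − 0.100000 = 0.0500.

0.0500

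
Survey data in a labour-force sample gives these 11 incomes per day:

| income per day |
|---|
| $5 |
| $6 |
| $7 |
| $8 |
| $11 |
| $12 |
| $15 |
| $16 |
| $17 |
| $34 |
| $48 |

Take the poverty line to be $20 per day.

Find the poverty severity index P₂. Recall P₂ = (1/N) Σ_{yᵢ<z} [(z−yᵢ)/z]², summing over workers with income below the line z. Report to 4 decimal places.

0.2111

Poor units: $5, $6, $7, $8, $11, $12, $15, $16, $17 (q = 9 of N = 11).
Shortfall ratios: (20−5)/20 = 0.7500; (20−6)/20 = 0.7000; (20−7)/20 = 0.6500; (20−8)/20 = 0.6000; (20−11)/20 = 0.4500; (20−12)/20 = 0.4000; (20−15)/20 = 0.2500; (20−16)/20 = 0.2000; (20−17)/20 = 0.1500.
Squared: 0.5625; 0.4900; 0.4225; 0.3600; 0.2025; 0.1600; 0.0625; 0.0400; 0.0225.
Sum = 2.322500; P₂ = 2.322500 / 11 = 0.2111.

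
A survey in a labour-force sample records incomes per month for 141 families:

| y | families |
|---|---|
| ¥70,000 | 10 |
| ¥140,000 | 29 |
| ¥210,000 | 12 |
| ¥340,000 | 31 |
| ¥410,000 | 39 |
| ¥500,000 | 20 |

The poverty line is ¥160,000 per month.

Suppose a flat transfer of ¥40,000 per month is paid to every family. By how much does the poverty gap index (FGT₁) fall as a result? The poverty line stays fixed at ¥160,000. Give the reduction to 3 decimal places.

0.043

Before: below the line — 10×¥70,000, 29×¥140,000; poverty gap index (FGT₁) = 0.06560.
After the ¥40,000 transfer: below the line — 10×¥110,000; poverty gap index (FGT₁) = 0.02216.
Reduction = 0.06560 − 0.02216 = 0.043.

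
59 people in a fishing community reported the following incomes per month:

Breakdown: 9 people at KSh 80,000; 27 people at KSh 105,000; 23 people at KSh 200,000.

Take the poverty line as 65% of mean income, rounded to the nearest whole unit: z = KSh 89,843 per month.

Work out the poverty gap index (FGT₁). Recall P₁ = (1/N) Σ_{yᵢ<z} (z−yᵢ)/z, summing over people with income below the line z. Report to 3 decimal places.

Poor units: 9×KSh 80,000 (q = 9 of N = 59).
Shortfall ratios: (89843−80000)/89843 = 0.1096 (×9).
Σ = 0.986020. Dividing by the full population N = 59 gives P₁ = 0.017.

0.017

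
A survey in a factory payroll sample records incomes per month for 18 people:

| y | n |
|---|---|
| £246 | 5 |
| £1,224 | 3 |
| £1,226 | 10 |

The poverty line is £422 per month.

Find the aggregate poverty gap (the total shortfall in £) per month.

Below z: 5×£246 (q = 5 of N = 18).
Individual gaps: 5×(422−246) = 880.
Aggregate gap = £880.

£880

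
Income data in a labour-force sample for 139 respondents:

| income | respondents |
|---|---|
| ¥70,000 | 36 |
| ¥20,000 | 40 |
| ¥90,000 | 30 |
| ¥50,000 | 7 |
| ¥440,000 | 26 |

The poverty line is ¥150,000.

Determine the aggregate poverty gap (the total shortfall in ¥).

Incomes under z: 40×¥20,000, 7×¥50,000, 36×¥70,000, 30×¥90,000 (q = 113 of N = 139).
Individual gaps: 40×(150000−20000) = 5200000; 7×(150000−50000) = 700000; 36×(150000−70000) = 2880000; 30×(150000−90000) = 1800000.
Aggregate gap = ¥10,580,000.

¥10,580,000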